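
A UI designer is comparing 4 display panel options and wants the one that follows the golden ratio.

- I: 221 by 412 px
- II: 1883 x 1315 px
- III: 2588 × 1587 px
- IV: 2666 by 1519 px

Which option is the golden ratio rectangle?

Target golden ratio ≈ 1.618.
I: 1.864 (Δ0.246)  II: 1.432 (Δ0.186)  III: 1.631 (Δ0.013)  IV: 1.755 (Δ0.137)

III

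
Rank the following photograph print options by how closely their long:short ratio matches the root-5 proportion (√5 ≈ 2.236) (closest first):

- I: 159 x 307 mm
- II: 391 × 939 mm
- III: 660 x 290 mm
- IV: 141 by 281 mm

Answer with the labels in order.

Ratios: I = 307 / 159 ≈ 1.931; II = 939 / 391 ≈ 2.402; III = 660 / 290 ≈ 2.276; IV = 281 / 141 ≈ 1.993.
|Δ from 2.236|: I 0.305; II 0.166; III 0.040; IV 0.243.

III, II, IV, I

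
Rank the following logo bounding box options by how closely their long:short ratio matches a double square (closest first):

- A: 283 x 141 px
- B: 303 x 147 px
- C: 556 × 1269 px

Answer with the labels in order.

A: 283/141 ≈ 2.007 → |2.007 − 2.000| = 0.007
B: 303/147 ≈ 2.061 → |2.061 − 2.000| = 0.061
C: 1269/556 ≈ 2.282 → |2.282 − 2.000| = 0.282

A, B, C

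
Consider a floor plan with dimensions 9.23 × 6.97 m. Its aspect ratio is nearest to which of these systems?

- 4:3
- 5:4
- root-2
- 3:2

9.23/6.97 ≈ 1.324. Nearest candidates are 4:3 (1.333, off by 0.009) and 5:4 (1.250, off by 0.074).

4:3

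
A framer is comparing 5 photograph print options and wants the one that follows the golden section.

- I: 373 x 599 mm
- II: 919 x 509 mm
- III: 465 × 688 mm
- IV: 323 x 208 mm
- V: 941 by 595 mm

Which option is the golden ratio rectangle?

I

Target golden ratio ≈ 1.618.
I: 1.606 (Δ0.012)  II: 1.806 (Δ0.188)  III: 1.480 (Δ0.138)  IV: 1.553 (Δ0.065)  V: 1.582 (Δ0.036)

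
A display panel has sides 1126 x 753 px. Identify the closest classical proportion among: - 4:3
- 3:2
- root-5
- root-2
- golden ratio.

1126/753 ≈ 1.495. Nearest candidates are 3:2 (1.500, off by 0.005) and root-2 (1.414, off by 0.081).

3:2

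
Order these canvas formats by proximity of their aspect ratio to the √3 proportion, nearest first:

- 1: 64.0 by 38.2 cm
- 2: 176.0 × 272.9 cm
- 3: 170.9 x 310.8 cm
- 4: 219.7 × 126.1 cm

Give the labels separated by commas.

4, 1, 3, 2

Ratios: 1 = 64.0 / 38.2 ≈ 1.675; 2 = 272.9 / 176.0 ≈ 1.551; 3 = 310.8 / 170.9 ≈ 1.819; 4 = 219.7 / 126.1 ≈ 1.742.
|Δ from 1.732|: 1 0.057; 2 0.181; 3 0.087; 4 0.010.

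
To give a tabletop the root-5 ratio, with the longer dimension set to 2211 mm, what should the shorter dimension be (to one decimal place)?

root-5 ≈ 2.23607.
Shorter side = 2211 ÷ 2.23607 ≈ 988.788 → 988.8 mm.

988.8 mm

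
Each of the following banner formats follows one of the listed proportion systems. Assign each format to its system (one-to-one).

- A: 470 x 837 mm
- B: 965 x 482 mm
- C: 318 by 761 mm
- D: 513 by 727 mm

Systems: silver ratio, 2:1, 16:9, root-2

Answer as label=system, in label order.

Ratios: A ≈ 1.781; B ≈ 2.002; C ≈ 2.393; D ≈ 1.417.
Targets: silver ratio ≈ 2.414; 2:1 ≈ 2.000; 16:9 ≈ 1.778; root-2 ≈ 1.414.

A=16:9, B=2:1, C=silver ratio, D=root-2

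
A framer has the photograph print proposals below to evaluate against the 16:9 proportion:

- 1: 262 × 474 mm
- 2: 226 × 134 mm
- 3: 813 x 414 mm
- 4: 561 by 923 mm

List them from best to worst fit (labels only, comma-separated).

1, 2, 4, 3

Ratios: 1 = 474 / 262 ≈ 1.809; 2 = 226 / 134 ≈ 1.687; 3 = 813 / 414 ≈ 1.964; 4 = 923 / 561 ≈ 1.645.
|Δ from 1.778|: 1 0.031; 2 0.091; 3 0.186; 4 0.133.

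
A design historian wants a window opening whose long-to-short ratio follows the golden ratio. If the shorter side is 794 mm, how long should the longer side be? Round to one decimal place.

1284.7 mm

golden ratio ≈ 1.61803.
Longer side = 794 × 1.61803 ≈ 1284.716 → 1284.7 mm.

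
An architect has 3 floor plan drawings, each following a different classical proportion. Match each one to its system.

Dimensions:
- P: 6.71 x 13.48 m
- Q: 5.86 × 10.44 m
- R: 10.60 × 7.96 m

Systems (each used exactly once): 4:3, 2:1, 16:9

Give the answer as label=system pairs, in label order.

P=2:1, Q=16:9, R=4:3

P = 13.48/6.71 ≈ 2.009 → 2:1 (2.000)
Q = 10.44/5.86 ≈ 1.782 → 16:9 (1.778)
R = 10.60/7.96 ≈ 1.332 → 4:3 (1.333)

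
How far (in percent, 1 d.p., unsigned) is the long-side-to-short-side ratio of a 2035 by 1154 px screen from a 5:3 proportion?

5.8%

Ratio = 2035 / 1154 ≈ 1.7634.
Ideal 5:3 ≈ 1.6667. |1.7634 − 1.6667| / 1.6667 ≈ 5.80% → 5.8%.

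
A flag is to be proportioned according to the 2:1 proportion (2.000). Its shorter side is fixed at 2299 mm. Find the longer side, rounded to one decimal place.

2:1 = 2.00000.
Longer side = 2299 × 2.00000 ≈ 4598.000 → 4598.0 mm.

4598.0 mm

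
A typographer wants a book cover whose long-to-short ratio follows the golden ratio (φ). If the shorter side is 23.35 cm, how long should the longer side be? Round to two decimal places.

golden ratio ≈ 1.61803.
Longer side = 23.35 × 1.61803 ≈ 37.7810 → 37.78 cm.

37.78 cm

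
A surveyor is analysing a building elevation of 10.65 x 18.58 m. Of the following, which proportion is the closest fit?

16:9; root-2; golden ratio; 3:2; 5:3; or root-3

root-3

18.58/10.65 ≈ 1.745. Nearest candidates are root-3 (1.732, off by 0.013) and 16:9 (1.778, off by 0.033).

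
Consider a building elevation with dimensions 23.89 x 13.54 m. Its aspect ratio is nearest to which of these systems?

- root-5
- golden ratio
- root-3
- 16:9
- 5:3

23.89/13.54 ≈ 1.764. Nearest candidates are 16:9 (1.778, off by 0.014) and root-3 (1.732, off by 0.032).

16:9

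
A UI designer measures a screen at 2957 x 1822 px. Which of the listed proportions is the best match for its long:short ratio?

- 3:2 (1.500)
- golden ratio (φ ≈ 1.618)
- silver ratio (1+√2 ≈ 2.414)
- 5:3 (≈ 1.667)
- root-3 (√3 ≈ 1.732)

2957/1822 ≈ 1.623. Nearest candidates are golden ratio (1.618, off by 0.005) and 5:3 (1.667, off by 0.044).

golden ratio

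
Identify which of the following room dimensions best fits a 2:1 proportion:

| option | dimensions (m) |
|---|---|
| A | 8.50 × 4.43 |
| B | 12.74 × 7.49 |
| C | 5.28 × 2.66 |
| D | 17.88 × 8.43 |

Target 2:1 ≈ 2.000.
A: 1.919 (Δ0.081)  B: 1.701 (Δ0.299)  C: 1.985 (Δ0.015)  D: 2.121 (Δ0.121)

C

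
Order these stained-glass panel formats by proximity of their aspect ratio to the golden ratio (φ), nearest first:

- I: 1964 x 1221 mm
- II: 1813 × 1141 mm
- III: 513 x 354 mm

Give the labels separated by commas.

Ratios: I = 1964 / 1221 ≈ 1.609; II = 1813 / 1141 ≈ 1.589; III = 513 / 354 ≈ 1.449.
|Δ from 1.618|: I 0.009; II 0.029; III 0.169.

I, II, III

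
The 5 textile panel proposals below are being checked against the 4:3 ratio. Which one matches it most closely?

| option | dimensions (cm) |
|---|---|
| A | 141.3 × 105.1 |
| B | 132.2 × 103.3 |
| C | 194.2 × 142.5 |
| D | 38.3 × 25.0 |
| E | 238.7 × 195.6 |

Ratios (long/short): A ≈ 1.344; B ≈ 1.280; C ≈ 1.363; D ≈ 1.532; E ≈ 1.220.
4:3 ≈ 1.333; option A is nearest (Δ 0.011).

A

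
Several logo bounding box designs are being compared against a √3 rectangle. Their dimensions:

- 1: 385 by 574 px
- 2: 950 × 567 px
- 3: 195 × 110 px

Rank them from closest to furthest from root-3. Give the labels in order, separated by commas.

1: 574/385 ≈ 1.491 → |1.491 − 1.732| = 0.241
2: 950/567 ≈ 1.675 → |1.675 − 1.732| = 0.057
3: 195/110 ≈ 1.773 → |1.773 − 1.732| = 0.041

3, 2, 1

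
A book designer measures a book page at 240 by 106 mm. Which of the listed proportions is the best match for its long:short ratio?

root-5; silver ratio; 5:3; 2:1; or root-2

root-5

240/106 ≈ 2.264. Nearest candidates are root-5 (2.236, off by 0.028) and silver ratio (2.414, off by 0.150).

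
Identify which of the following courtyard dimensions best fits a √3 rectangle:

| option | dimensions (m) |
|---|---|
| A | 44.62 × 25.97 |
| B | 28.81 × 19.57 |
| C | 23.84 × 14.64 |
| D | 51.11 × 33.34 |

A

Target root-3 ≈ 1.732.
A: 1.718 (Δ0.014)  B: 1.472 (Δ0.260)  C: 1.628 (Δ0.104)  D: 1.533 (Δ0.199)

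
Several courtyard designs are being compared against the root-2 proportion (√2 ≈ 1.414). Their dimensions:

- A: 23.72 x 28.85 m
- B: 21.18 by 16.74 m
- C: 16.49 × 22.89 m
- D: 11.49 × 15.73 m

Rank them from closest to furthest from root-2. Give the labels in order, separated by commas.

Ratios: A = 28.85 / 23.72 ≈ 1.216; B = 21.18 / 16.74 ≈ 1.265; C = 22.89 / 16.49 ≈ 1.388; D = 15.73 / 11.49 ≈ 1.369.
|Δ from 1.414|: A 0.198; B 0.149; C 0.026; D 0.045.

C, D, B, A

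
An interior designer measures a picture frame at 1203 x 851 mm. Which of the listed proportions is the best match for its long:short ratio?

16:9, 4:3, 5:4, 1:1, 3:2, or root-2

1203/851 ≈ 1.414. Nearest candidates are root-2 (1.414, off by 0.000) and 4:3 (1.333, off by 0.081).

root-2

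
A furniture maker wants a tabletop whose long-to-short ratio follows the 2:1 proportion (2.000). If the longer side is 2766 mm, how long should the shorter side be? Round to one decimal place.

2:1 = 2.00000.
Shorter side = 2766 ÷ 2.00000 ≈ 1383.000 → 1383.0 mm.

1383.0 mm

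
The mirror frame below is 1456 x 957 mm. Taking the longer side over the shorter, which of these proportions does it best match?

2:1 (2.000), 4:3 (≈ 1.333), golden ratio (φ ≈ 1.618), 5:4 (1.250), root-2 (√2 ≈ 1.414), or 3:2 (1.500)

1456/957 ≈ 1.521. Nearest candidates are 3:2 (1.500, off by 0.021) and golden ratio (1.618, off by 0.097).

3:2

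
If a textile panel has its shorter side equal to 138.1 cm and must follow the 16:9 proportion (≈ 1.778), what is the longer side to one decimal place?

16:9 ≈ 1.77778.
Longer side = 138.1 × 1.77778 ≈ 245.511 → 245.5 cm.

245.5 cm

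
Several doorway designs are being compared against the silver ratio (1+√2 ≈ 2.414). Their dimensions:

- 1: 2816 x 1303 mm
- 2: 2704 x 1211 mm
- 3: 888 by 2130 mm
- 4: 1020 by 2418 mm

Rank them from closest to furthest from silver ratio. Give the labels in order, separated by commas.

3, 4, 2, 1

Ratios: 1 = 2816 / 1303 ≈ 2.161; 2 = 2704 / 1211 ≈ 2.233; 3 = 2130 / 888 ≈ 2.399; 4 = 2418 / 1020 ≈ 2.371.
|Δ from 2.414|: 1 0.253; 2 0.181; 3 0.015; 4 0.043.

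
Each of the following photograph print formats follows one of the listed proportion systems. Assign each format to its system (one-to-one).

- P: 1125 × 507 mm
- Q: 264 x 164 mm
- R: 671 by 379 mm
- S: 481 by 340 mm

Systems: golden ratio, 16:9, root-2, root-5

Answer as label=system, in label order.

P=root-5, Q=golden ratio, R=16:9, S=root-2

Ratios: P ≈ 2.219; Q ≈ 1.610; R ≈ 1.770; S ≈ 1.415.
Targets: golden ratio ≈ 1.618; 16:9 ≈ 1.778; root-2 ≈ 1.414; root-5 ≈ 2.236.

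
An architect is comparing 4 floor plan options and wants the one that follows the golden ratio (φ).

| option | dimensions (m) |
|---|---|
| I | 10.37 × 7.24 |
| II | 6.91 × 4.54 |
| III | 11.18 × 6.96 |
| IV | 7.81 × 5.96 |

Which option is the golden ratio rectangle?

III

Ratios (long/short): I ≈ 1.432; II ≈ 1.522; III ≈ 1.606; IV ≈ 1.310.
golden ratio ≈ 1.618; option III is nearest (Δ 0.012).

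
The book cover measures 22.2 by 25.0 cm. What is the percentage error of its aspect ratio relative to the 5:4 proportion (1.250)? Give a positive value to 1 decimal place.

9.9%

Ratio = 25.0 / 22.2 ≈ 1.1261.
Ideal 5:4 = 1.2500. |1.1261 − 1.2500| / 1.2500 ≈ 9.91% → 9.9%.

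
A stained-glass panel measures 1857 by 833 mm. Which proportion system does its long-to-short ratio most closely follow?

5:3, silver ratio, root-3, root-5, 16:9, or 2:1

root-5

1857/833 ≈ 2.229. Nearest candidates are root-5 (2.236, off by 0.007) and silver ratio (2.414, off by 0.185).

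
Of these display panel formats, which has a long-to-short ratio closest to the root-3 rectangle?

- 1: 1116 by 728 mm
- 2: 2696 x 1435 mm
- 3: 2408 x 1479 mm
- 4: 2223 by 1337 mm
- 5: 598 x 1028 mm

Target root-3 ≈ 1.732.
1: 1.533 (Δ0.199)  2: 1.879 (Δ0.147)  3: 1.628 (Δ0.104)  4: 1.663 (Δ0.069)  5: 1.719 (Δ0.013)

5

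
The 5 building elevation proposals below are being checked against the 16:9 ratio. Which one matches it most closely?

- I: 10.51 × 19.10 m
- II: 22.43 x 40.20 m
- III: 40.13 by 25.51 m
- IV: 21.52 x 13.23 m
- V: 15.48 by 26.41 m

II

Target 16:9 ≈ 1.778.
I: 1.817 (Δ0.039)  II: 1.792 (Δ0.014)  III: 1.573 (Δ0.205)  IV: 1.627 (Δ0.151)  V: 1.706 (Δ0.072)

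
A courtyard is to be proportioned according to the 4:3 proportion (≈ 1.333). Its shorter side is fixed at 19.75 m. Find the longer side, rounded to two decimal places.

26.33 m

4:3 ≈ 1.33333.
Longer side = 19.75 × 1.33333 ≈ 26.3333 → 26.33 m.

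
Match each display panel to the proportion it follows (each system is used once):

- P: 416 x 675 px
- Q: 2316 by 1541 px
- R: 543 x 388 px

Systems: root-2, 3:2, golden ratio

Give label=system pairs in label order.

P=golden ratio, Q=3:2, R=root-2

P = 675/416 ≈ 1.623 → golden ratio (1.618)
Q = 2316/1541 ≈ 1.503 → 3:2 (1.500)
R = 543/388 ≈ 1.399 → root-2 (1.414)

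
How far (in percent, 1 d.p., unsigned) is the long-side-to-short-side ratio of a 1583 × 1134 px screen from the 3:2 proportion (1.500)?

6.9%

Ratio = 1583 / 1134 ≈ 1.3959.
Ideal 3:2 = 1.5000. |1.3959 − 1.5000| / 1.5000 ≈ 6.94% → 6.9%.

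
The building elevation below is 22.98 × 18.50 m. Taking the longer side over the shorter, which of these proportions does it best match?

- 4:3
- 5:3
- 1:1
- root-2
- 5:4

5:4

22.98/18.50 ≈ 1.242. Nearest candidates are 5:4 (1.250, off by 0.008) and 4:3 (1.333, off by 0.091).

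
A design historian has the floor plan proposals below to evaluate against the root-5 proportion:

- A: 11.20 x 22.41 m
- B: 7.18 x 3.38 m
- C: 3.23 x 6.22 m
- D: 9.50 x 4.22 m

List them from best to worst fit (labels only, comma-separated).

A: 22.41/11.20 ≈ 2.001 → |2.001 − 2.236| = 0.235
B: 7.18/3.38 ≈ 2.124 → |2.124 − 2.236| = 0.112
C: 6.22/3.23 ≈ 1.926 → |1.926 − 2.236| = 0.310
D: 9.50/4.22 ≈ 2.251 → |2.251 − 2.236| = 0.015

D, B, A, C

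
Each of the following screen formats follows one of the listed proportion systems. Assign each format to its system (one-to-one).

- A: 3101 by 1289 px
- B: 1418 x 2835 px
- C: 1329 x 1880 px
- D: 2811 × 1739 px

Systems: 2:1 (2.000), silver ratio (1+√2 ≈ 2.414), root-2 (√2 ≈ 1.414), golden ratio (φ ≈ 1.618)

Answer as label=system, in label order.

A = 3101/1289 ≈ 2.406 → silver ratio (2.414)
B = 2835/1418 ≈ 1.999 → 2:1 (2.000)
C = 1880/1329 ≈ 1.415 → root-2 (1.414)
D = 2811/1739 ≈ 1.616 → golden ratio (1.618)

A=silver ratio, B=2:1, C=root-2, D=golden ratio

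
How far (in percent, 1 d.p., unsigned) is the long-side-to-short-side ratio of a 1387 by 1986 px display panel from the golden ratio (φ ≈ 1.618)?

Ratio = 1986 / 1387 ≈ 1.4319.
Ideal golden ratio ≈ 1.6180. |1.4319 − 1.6180| / 1.6180 ≈ 11.50% → 11.5%.

11.5%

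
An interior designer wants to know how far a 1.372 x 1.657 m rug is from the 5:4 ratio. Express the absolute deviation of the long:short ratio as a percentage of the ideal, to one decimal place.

3.4%

Ratio = 1.657 / 1.372 ≈ 1.2077.
Ideal 5:4 = 1.2500. |1.2077 − 1.2500| / 1.2500 ≈ 3.38% → 3.4%.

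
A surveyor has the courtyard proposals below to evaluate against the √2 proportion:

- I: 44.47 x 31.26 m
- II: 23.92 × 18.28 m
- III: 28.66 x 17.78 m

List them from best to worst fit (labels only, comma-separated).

I, II, III

Ratios: I = 44.47 / 31.26 ≈ 1.423; II = 23.92 / 18.28 ≈ 1.309; III = 28.66 / 17.78 ≈ 1.612.
|Δ from 1.414|: I 0.009; II 0.105; III 0.198.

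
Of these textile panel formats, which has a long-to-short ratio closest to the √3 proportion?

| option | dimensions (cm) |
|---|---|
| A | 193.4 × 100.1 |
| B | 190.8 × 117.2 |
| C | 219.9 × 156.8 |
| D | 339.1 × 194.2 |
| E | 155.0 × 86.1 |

D

Ratios (long/short): A ≈ 1.932; B ≈ 1.628; C ≈ 1.402; D ≈ 1.746; E ≈ 1.800.
root-3 ≈ 1.732; option D is nearest (Δ 0.014).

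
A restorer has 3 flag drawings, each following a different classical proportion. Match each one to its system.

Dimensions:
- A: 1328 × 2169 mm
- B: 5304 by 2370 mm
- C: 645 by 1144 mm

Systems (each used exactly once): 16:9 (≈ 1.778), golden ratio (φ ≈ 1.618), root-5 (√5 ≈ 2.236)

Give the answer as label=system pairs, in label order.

Ratios: A ≈ 1.633; B ≈ 2.238; C ≈ 1.774.
Targets: 16:9 ≈ 1.778; golden ratio ≈ 1.618; root-5 ≈ 2.236.

A=golden ratio, B=root-5, C=16:9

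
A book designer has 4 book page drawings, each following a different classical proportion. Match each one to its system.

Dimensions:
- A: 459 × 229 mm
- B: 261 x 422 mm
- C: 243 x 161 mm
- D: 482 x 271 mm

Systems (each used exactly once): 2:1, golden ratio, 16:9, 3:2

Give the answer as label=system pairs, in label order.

Ratios: A ≈ 2.004; B ≈ 1.617; C ≈ 1.509; D ≈ 1.779.
Targets: 2:1 ≈ 2.000; golden ratio ≈ 1.618; 16:9 ≈ 1.778; 3:2 ≈ 1.500.

A=2:1, B=golden ratio, C=3:2, D=16:9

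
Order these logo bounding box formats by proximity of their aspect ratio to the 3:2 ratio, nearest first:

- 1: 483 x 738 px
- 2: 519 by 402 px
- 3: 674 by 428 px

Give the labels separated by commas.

1: 738/483 ≈ 1.528 → |1.528 − 1.500| = 0.028
2: 519/402 ≈ 1.291 → |1.291 − 1.500| = 0.209
3: 674/428 ≈ 1.575 → |1.575 − 1.500| = 0.075

1, 3, 2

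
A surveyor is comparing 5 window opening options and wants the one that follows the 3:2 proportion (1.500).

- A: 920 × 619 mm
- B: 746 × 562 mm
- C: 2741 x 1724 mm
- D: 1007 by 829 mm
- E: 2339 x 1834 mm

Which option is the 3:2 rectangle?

Target 3:2 ≈ 1.500.
A: 1.486 (Δ0.014)  B: 1.327 (Δ0.173)  C: 1.590 (Δ0.090)  D: 1.215 (Δ0.285)  E: 1.275 (Δ0.225)

A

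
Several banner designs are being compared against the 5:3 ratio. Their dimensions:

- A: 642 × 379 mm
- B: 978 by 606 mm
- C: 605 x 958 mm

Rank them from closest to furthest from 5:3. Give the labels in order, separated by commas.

A, B, C

A: 642/379 ≈ 1.694 → |1.694 − 1.667| = 0.027
B: 978/606 ≈ 1.614 → |1.614 − 1.667| = 0.053
C: 958/605 ≈ 1.583 → |1.583 − 1.667| = 0.084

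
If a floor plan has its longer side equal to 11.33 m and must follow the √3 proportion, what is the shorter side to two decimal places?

6.54 m

root-3 ≈ 1.73205.
Shorter side = 11.33 ÷ 1.73205 ≈ 6.5414 → 6.54 m.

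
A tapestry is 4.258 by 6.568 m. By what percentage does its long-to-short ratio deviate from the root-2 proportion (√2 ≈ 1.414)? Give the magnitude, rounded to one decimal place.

Ratio = 6.568 / 4.258 ≈ 1.5425.
Ideal root-2 ≈ 1.4142. |1.5425 − 1.4142| / 1.4142 ≈ 9.07% → 9.1%.

9.1%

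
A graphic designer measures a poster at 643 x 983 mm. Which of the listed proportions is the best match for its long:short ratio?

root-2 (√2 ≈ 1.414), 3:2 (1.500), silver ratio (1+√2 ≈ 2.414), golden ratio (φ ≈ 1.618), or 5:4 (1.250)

3:2

Ratio = 983 / 643 ≈ 1.529.
Distances: root-2 1.414 (Δ 0.115); 3:2 1.500 (Δ 0.029); silver ratio 2.414 (Δ 0.885); golden ratio 1.618 (Δ 0.089); 5:4 1.250 (Δ 0.279).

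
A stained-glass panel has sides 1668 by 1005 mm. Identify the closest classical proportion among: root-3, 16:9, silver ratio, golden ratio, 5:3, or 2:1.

1668/1005 ≈ 1.660. Nearest candidates are 5:3 (1.667, off by 0.007) and golden ratio (1.618, off by 0.042).

5:3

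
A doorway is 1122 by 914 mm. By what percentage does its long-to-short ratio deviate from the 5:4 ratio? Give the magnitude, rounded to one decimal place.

Ratio = 1122 / 914 ≈ 1.2276.
Ideal 5:4 = 1.2500. |1.2276 − 1.2500| / 1.2500 ≈ 1.79% → 1.8%.

1.8%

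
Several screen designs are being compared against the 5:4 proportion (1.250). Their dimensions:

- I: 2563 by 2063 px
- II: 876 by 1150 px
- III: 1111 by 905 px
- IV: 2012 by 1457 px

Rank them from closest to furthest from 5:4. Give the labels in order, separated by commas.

I, III, II, IV

Ratios: I = 2563 / 2063 ≈ 1.242; II = 1150 / 876 ≈ 1.313; III = 1111 / 905 ≈ 1.228; IV = 2012 / 1457 ≈ 1.381.
|Δ from 1.250|: I 0.008; II 0.063; III 0.022; IV 0.131.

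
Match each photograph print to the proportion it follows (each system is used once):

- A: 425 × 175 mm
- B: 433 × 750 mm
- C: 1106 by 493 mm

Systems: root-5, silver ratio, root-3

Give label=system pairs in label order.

A=silver ratio, B=root-3, C=root-5

Ratios: A ≈ 2.429; B ≈ 1.732; C ≈ 2.243.
Targets: root-5 ≈ 2.236; silver ratio ≈ 2.414; root-3 ≈ 1.732.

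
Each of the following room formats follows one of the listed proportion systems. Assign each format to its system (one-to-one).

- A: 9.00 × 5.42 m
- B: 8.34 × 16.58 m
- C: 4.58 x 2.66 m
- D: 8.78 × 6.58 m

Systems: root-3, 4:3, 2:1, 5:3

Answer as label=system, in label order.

A = 9.00/5.42 ≈ 1.661 → 5:3 (1.667)
B = 16.58/8.34 ≈ 1.988 → 2:1 (2.000)
C = 4.58/2.66 ≈ 1.722 → root-3 (1.732)
D = 8.78/6.58 ≈ 1.334 → 4:3 (1.333)

A=5:3, B=2:1, C=root-3, D=4:3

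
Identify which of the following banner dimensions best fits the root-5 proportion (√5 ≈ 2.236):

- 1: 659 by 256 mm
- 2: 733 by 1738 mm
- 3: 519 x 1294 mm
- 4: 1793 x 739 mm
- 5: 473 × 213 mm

5

Target root-5 ≈ 2.236.
1: 2.574 (Δ0.338)  2: 2.371 (Δ0.135)  3: 2.493 (Δ0.257)  4: 2.426 (Δ0.190)  5: 2.221 (Δ0.015)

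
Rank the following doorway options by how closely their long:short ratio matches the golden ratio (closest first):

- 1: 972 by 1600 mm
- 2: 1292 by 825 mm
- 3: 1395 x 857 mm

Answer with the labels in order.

3, 1, 2

Ratios: 1 = 1600 / 972 ≈ 1.646; 2 = 1292 / 825 ≈ 1.566; 3 = 1395 / 857 ≈ 1.628.
|Δ from 1.618|: 1 0.028; 2 0.052; 3 0.010.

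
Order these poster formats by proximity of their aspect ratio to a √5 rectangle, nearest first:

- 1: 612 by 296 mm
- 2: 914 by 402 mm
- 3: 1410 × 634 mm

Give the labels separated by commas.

3, 2, 1

Ratios: 1 = 612 / 296 ≈ 2.068; 2 = 914 / 402 ≈ 2.274; 3 = 1410 / 634 ≈ 2.224.
|Δ from 2.236|: 1 0.168; 2 0.038; 3 0.012.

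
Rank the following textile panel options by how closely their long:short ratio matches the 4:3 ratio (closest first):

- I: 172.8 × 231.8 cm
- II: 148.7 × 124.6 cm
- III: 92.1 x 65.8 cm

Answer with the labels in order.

Ratios: I = 231.8 / 172.8 ≈ 1.341; II = 148.7 / 124.6 ≈ 1.193; III = 92.1 / 65.8 ≈ 1.400.
|Δ from 1.333|: I 0.008; II 0.140; III 0.067.

I, III, II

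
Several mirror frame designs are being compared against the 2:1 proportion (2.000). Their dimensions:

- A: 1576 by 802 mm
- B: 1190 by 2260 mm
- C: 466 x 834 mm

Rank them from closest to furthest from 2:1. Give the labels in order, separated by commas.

A, B, C

Ratios: A = 1576 / 802 ≈ 1.965; B = 2260 / 1190 ≈ 1.899; C = 834 / 466 ≈ 1.790.
|Δ from 2.000|: A 0.035; B 0.101; C 0.210.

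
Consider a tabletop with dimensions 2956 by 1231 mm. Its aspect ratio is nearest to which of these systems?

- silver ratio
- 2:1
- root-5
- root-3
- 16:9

silver ratio

2956/1231 ≈ 2.401. Nearest candidates are silver ratio (2.414, off by 0.013) and root-5 (2.236, off by 0.165).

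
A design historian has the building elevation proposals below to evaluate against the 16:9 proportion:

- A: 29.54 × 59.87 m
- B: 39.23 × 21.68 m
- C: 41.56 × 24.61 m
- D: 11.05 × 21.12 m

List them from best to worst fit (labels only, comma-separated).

B, C, D, A

Ratios: A = 59.87 / 29.54 ≈ 2.027; B = 39.23 / 21.68 ≈ 1.810; C = 41.56 / 24.61 ≈ 1.689; D = 21.12 / 11.05 ≈ 1.911.
|Δ from 1.778|: A 0.249; B 0.032; C 0.089; D 0.133.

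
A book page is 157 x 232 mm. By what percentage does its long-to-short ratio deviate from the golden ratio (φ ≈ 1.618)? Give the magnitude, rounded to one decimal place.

Ratio = 232 / 157 ≈ 1.4777.
Ideal golden ratio ≈ 1.6180. |1.4777 − 1.6180| / 1.6180 ≈ 8.67% → 8.7%.

8.7%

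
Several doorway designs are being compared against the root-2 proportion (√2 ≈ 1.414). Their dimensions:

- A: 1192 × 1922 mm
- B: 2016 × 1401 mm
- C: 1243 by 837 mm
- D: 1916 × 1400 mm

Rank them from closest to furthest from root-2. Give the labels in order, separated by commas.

B, D, C, A

Ratios: A = 1922 / 1192 ≈ 1.612; B = 2016 / 1401 ≈ 1.439; C = 1243 / 837 ≈ 1.485; D = 1916 / 1400 ≈ 1.369.
|Δ from 1.414|: A 0.198; B 0.025; C 0.071; D 0.045.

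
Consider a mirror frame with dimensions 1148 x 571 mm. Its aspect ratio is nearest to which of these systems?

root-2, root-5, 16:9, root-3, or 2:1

Ratio = 1148 / 571 ≈ 2.011.
Distances: root-2 1.414 (Δ 0.597); root-5 2.236 (Δ 0.225); 16:9 1.778 (Δ 0.233); root-3 1.732 (Δ 0.279); 2:1 2.000 (Δ 0.011).

2:1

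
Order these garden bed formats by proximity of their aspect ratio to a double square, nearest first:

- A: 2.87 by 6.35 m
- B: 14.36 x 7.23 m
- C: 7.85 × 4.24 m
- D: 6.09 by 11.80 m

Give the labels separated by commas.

B, D, C, A

A: 6.35/2.87 ≈ 2.213 → |2.213 − 2.000| = 0.213
B: 14.36/7.23 ≈ 1.986 → |1.986 − 2.000| = 0.014
C: 7.85/4.24 ≈ 1.851 → |1.851 − 2.000| = 0.149
D: 11.80/6.09 ≈ 1.938 → |1.938 − 2.000| = 0.062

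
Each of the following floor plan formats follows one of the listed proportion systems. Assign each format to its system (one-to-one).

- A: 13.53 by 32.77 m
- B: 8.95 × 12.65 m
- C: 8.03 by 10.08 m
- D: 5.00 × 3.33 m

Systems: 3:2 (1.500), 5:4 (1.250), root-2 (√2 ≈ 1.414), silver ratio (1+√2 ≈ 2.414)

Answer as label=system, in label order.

A = 32.77/13.53 ≈ 2.422 → silver ratio (2.414)
B = 12.65/8.95 ≈ 1.413 → root-2 (1.414)
C = 10.08/8.03 ≈ 1.255 → 5:4 (1.250)
D = 5.00/3.33 ≈ 1.502 → 3:2 (1.500)

A=silver ratio, B=root-2, C=5:4, D=3:2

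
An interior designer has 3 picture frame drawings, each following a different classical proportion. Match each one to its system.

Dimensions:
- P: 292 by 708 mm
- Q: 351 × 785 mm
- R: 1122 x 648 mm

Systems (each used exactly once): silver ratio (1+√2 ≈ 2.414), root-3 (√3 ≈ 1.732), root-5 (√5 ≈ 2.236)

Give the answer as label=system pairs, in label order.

P=silver ratio, Q=root-5, R=root-3

Ratios: P ≈ 2.425; Q ≈ 2.236; R ≈ 1.731.
Targets: silver ratio ≈ 2.414; root-3 ≈ 1.732; root-5 ≈ 2.236.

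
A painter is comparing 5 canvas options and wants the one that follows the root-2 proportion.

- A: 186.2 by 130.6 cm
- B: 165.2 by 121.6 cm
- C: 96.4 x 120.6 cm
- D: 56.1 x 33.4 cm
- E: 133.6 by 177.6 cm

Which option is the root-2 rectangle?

Ratios (long/short): A ≈ 1.426; B ≈ 1.359; C ≈ 1.251; D ≈ 1.680; E ≈ 1.329.
root-2 ≈ 1.414; option A is nearest (Δ 0.012).

A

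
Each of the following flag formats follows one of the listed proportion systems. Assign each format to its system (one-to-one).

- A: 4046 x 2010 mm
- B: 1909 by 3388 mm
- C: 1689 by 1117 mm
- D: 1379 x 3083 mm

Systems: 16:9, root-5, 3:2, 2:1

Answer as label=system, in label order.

A = 4046/2010 ≈ 2.013 → 2:1 (2.000)
B = 3388/1909 ≈ 1.775 → 16:9 (1.778)
C = 1689/1117 ≈ 1.512 → 3:2 (1.500)
D = 3083/1379 ≈ 2.236 → root-5 (2.236)

A=2:1, B=16:9, C=3:2, D=root-5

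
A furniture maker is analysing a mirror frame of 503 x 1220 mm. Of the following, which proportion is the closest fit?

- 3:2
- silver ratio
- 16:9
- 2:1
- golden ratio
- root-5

Ratio = 1220 / 503 ≈ 2.425.
Distances: 3:2 1.500 (Δ 0.925); silver ratio 2.414 (Δ 0.011); 16:9 1.778 (Δ 0.647); 2:1 2.000 (Δ 0.425); golden ratio 1.618 (Δ 0.807); root-5 2.236 (Δ 0.189).

silver ratio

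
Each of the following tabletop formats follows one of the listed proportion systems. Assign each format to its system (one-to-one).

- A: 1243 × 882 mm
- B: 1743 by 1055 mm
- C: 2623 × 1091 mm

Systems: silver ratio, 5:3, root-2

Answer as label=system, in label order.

A=root-2, B=5:3, C=silver ratio

A = 1243/882 ≈ 1.409 → root-2 (1.414)
B = 1743/1055 ≈ 1.652 → 5:3 (1.667)
C = 2623/1091 ≈ 2.404 → silver ratio (2.414)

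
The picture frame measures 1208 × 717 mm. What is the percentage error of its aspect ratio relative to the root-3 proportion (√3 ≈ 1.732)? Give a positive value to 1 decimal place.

Ratio = 1208 / 717 ≈ 1.6848.
Ideal root-3 ≈ 1.7321. |1.6848 − 1.7321| / 1.7321 ≈ 2.73% → 2.7%.

2.7%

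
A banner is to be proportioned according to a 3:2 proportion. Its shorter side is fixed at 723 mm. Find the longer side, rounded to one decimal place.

3:2 = 1.50000.
Longer side = 723 × 1.50000 ≈ 1084.500 → 1084.5 mm.

1084.5 mm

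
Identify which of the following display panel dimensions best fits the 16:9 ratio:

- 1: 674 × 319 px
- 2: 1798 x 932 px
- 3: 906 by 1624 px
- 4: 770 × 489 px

3

Ratios (long/short): 1 ≈ 2.113; 2 ≈ 1.929; 3 ≈ 1.792; 4 ≈ 1.575.
16:9 ≈ 1.778; option 3 is nearest (Δ 0.014).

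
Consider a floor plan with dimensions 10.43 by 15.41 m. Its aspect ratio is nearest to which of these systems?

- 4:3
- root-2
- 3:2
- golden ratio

Ratio = 15.41 / 10.43 ≈ 1.477.
Distances: 4:3 1.333 (Δ 0.144); root-2 1.414 (Δ 0.063); 3:2 1.500 (Δ 0.023); golden ratio 1.618 (Δ 0.141).

3:2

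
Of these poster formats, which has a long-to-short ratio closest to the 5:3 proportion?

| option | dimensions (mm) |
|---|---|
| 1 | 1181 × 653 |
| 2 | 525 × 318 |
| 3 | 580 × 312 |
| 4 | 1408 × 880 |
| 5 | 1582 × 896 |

Ratios (long/short): 1 ≈ 1.809; 2 ≈ 1.651; 3 ≈ 1.859; 4 ≈ 1.600; 5 ≈ 1.766.
5:3 ≈ 1.667; option 2 is nearest (Δ 0.016).

2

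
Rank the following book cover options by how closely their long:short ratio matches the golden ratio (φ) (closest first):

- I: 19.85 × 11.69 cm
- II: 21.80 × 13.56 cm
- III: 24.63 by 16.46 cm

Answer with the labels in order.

Ratios: I = 19.85 / 11.69 ≈ 1.698; II = 21.80 / 13.56 ≈ 1.608; III = 24.63 / 16.46 ≈ 1.496.
|Δ from 1.618|: I 0.080; II 0.010; III 0.122.

II, I, III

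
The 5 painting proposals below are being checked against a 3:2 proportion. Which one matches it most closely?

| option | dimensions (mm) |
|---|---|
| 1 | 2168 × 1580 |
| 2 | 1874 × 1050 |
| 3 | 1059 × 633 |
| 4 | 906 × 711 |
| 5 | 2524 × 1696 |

5

Target 3:2 ≈ 1.500.
1: 1.372 (Δ0.128)  2: 1.785 (Δ0.285)  3: 1.673 (Δ0.173)  4: 1.274 (Δ0.226)  5: 1.488 (Δ0.012)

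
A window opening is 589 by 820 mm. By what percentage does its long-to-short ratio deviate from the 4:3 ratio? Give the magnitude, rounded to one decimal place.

4.4%

Ratio = 820 / 589 ≈ 1.3922.
Ideal 4:3 ≈ 1.3333. |1.3922 − 1.3333| / 1.3333 ≈ 4.42% → 4.4%.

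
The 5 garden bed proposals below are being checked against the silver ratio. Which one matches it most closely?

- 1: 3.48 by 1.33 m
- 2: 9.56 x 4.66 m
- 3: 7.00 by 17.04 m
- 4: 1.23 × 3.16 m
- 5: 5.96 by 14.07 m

3

Ratios (long/short): 1 ≈ 2.617; 2 ≈ 2.052; 3 ≈ 2.434; 4 ≈ 2.569; 5 ≈ 2.361.
silver ratio ≈ 2.414; option 3 is nearest (Δ 0.020).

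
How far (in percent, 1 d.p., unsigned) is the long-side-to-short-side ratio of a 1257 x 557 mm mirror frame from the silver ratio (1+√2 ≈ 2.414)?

6.5%

Ratio = 1257 / 557 ≈ 2.2567.
Ideal silver ratio ≈ 2.4142. |2.2567 − 2.4142| / 2.4142 ≈ 6.52% → 6.5%.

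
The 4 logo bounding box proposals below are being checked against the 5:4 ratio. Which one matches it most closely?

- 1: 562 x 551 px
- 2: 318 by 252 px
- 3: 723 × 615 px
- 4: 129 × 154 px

Target 5:4 ≈ 1.250.
1: 1.020 (Δ0.230)  2: 1.262 (Δ0.012)  3: 1.176 (Δ0.074)  4: 1.194 (Δ0.056)

2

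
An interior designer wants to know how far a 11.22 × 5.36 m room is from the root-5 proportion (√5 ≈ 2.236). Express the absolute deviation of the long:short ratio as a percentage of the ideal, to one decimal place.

Ratio = 11.22 / 5.36 ≈ 2.0933.
Ideal root-5 ≈ 2.2361. |2.0933 − 2.2361| / 2.2361 ≈ 6.39% → 6.4%.

6.4%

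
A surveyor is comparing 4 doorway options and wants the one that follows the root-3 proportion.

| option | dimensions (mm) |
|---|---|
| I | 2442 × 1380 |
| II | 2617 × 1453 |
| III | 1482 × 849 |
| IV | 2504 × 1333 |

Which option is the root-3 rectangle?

Target root-3 ≈ 1.732.
I: 1.770 (Δ0.038)  II: 1.801 (Δ0.069)  III: 1.746 (Δ0.014)  IV: 1.878 (Δ0.146)

III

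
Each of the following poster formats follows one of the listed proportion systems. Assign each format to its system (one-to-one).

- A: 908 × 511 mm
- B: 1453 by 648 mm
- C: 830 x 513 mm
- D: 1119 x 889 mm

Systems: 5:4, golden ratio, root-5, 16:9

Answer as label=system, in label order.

A = 908/511 ≈ 1.777 → 16:9 (1.778)
B = 1453/648 ≈ 2.242 → root-5 (2.236)
C = 830/513 ≈ 1.618 → golden ratio (1.618)
D = 1119/889 ≈ 1.259 → 5:4 (1.250)

A=16:9, B=root-5, C=golden ratio, D=5:4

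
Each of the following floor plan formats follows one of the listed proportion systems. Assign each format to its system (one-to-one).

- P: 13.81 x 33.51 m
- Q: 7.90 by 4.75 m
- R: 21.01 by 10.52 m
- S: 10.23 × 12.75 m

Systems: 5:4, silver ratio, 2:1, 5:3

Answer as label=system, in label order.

P = 33.51/13.81 ≈ 2.427 → silver ratio (2.414)
Q = 7.90/4.75 ≈ 1.663 → 5:3 (1.667)
R = 21.01/10.52 ≈ 1.997 → 2:1 (2.000)
S = 12.75/10.23 ≈ 1.246 → 5:4 (1.250)

P=silver ratio, Q=5:3, R=2:1, S=5:4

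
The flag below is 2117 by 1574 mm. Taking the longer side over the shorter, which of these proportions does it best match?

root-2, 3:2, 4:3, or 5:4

4:3

2117/1574 ≈ 1.345. Nearest candidates are 4:3 (1.333, off by 0.012) and root-2 (1.414, off by 0.069).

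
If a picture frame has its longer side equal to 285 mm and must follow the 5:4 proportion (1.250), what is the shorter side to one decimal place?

5:4 = 1.25000.
Shorter side = 285 ÷ 1.25000 ≈ 228.000 → 228.0 mm.

228.0 mm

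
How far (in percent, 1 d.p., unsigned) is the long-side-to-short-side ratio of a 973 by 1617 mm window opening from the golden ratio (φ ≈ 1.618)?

2.7%

Ratio = 1617 / 973 ≈ 1.6619.
Ideal golden ratio ≈ 1.6180. |1.6619 − 1.6180| / 1.6180 ≈ 2.71% → 2.7%.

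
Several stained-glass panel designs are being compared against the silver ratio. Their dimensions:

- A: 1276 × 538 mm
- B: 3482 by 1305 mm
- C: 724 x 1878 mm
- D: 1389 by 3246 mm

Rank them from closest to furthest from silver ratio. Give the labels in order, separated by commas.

A: 1276/538 ≈ 2.372 → |2.372 − 2.414| = 0.042
B: 3482/1305 ≈ 2.668 → |2.668 − 2.414| = 0.254
C: 1878/724 ≈ 2.594 → |2.594 − 2.414| = 0.180
D: 3246/1389 ≈ 2.337 → |2.337 − 2.414| = 0.077

A, D, C, B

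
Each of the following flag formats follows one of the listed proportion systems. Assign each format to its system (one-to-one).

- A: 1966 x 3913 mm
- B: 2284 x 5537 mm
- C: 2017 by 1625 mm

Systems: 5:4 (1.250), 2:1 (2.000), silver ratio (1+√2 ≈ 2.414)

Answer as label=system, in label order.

A = 3913/1966 ≈ 1.990 → 2:1 (2.000)
B = 5537/2284 ≈ 2.424 → silver ratio (2.414)
C = 2017/1625 ≈ 1.241 → 5:4 (1.250)

A=2:1, B=silver ratio, C=5:4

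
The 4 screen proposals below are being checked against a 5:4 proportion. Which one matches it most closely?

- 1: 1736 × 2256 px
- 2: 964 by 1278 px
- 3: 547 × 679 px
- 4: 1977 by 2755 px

Ratios (long/short): 1 ≈ 1.300; 2 ≈ 1.326; 3 ≈ 1.241; 4 ≈ 1.394.
5:4 ≈ 1.250; option 3 is nearest (Δ 0.009).

3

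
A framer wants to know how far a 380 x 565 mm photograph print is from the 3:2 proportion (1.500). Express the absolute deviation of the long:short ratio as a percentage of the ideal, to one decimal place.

Ratio = 565 / 380 ≈ 1.4868.
Ideal 3:2 = 1.5000. |1.4868 − 1.5000| / 1.5000 ≈ 0.88% → 0.9%.

0.9%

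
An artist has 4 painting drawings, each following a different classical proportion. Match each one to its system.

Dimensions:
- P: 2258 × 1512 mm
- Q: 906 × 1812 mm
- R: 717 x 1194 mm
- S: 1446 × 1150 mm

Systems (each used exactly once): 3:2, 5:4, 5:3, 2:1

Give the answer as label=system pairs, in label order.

P=3:2, Q=2:1, R=5:3, S=5:4

Ratios: P ≈ 1.493; Q ≈ 2.000; R ≈ 1.665; S ≈ 1.257.
Targets: 3:2 ≈ 1.500; 5:4 ≈ 1.250; 5:3 ≈ 1.667; 2:1 ≈ 2.000.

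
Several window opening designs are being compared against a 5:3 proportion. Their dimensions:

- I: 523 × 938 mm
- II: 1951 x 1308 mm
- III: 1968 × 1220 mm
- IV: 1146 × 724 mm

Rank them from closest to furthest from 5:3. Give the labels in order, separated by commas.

I: 938/523 ≈ 1.793 → |1.793 − 1.667| = 0.126
II: 1951/1308 ≈ 1.492 → |1.492 − 1.667| = 0.175
III: 1968/1220 ≈ 1.613 → |1.613 − 1.667| = 0.054
IV: 1146/724 ≈ 1.583 → |1.583 − 1.667| = 0.084

III, IV, I, II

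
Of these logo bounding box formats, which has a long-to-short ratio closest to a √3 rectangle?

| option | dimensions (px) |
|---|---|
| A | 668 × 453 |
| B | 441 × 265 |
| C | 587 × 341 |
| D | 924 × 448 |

C

Target root-3 ≈ 1.732.
A: 1.475 (Δ0.257)  B: 1.664 (Δ0.068)  C: 1.721 (Δ0.011)  D: 2.062 (Δ0.330)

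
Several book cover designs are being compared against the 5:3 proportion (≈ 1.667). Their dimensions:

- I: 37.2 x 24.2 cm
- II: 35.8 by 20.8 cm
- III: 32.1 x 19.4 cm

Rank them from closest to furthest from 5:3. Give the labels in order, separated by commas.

Ratios: I = 37.2 / 24.2 ≈ 1.537; II = 35.8 / 20.8 ≈ 1.721; III = 32.1 / 19.4 ≈ 1.655.
|Δ from 1.667|: I 0.130; II 0.054; III 0.012.

III, II, I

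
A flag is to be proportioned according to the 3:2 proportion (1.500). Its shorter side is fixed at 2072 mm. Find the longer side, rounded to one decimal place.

3108.0 mm

3:2 = 1.50000.
Longer side = 2072 × 1.50000 ≈ 3108.000 → 3108.0 mm.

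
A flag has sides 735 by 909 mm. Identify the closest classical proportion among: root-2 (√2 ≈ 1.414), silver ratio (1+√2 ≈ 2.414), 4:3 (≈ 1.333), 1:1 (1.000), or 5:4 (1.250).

909/735 ≈ 1.237. Nearest candidates are 5:4 (1.250, off by 0.013) and 4:3 (1.333, off by 0.096).

5:4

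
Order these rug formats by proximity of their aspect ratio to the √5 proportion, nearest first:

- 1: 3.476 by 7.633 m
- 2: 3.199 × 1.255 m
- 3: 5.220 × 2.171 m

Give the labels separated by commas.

1: 7.633/3.476 ≈ 2.196 → |2.196 − 2.236| = 0.040
2: 3.199/1.255 ≈ 2.549 → |2.549 − 2.236| = 0.313
3: 5.220/2.171 ≈ 2.404 → |2.404 − 2.236| = 0.168

1, 3, 2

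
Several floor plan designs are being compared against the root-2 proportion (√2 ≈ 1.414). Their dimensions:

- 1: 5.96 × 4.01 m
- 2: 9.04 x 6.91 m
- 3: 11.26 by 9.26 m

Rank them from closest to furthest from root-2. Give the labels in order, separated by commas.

Ratios: 1 = 5.96 / 4.01 ≈ 1.486; 2 = 9.04 / 6.91 ≈ 1.308; 3 = 11.26 / 9.26 ≈ 1.216.
|Δ from 1.414|: 1 0.072; 2 0.106; 3 0.198.

1, 2, 3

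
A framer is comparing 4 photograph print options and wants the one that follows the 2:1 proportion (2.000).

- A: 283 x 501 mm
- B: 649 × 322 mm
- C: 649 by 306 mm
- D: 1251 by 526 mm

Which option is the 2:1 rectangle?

Target 2:1 ≈ 2.000.
A: 1.770 (Δ0.230)  B: 2.016 (Δ0.016)  C: 2.121 (Δ0.121)  D: 2.378 (Δ0.378)

B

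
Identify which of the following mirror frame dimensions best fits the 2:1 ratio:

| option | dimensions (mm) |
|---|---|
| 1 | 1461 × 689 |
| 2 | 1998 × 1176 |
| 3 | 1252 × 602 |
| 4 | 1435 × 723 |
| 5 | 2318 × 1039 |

Target 2:1 ≈ 2.000.
1: 2.120 (Δ0.120)  2: 1.699 (Δ0.301)  3: 2.080 (Δ0.080)  4: 1.985 (Δ0.015)  5: 2.231 (Δ0.231)

4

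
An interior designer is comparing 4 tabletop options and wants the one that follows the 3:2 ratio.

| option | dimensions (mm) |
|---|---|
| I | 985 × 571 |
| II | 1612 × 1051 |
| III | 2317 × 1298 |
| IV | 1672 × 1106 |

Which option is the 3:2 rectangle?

IV

Ratios (long/short): I ≈ 1.725; II ≈ 1.534; III ≈ 1.785; IV ≈ 1.512.
3:2 ≈ 1.500; option IV is nearest (Δ 0.012).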